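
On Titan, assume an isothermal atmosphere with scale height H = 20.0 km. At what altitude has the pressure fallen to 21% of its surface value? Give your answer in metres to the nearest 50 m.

z ≈ 31200 m

Set P/P₀ = exp(−z/H) = 0.21, so z = −H ln(0.21).
−ln(0.21) = 1.5606; z = 20000 × 1.5606 = 31212 m.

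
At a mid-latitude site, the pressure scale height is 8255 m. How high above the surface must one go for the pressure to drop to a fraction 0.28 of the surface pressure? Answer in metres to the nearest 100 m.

Set P/P₀ = exp(−z/H) = 0.28, so z = −H ln(0.28).
−ln(0.28) = 1.2730; z = 8255.0 × 1.2730 = 10509 m.

z ≈ 10500 m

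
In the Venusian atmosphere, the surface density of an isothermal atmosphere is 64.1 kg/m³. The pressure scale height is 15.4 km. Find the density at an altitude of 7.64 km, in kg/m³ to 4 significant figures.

ρ ≈ 39.03 kg/m³

In an isothermal atmosphere, density decays like pressure: ρ = ρ₀ exp(−z/H).
z/H = 7640.0/15400 = 0.49610; exp(−0.49610) = 0.60890.
ρ = 64.1 × 0.60890 = 39.030 kg/m³.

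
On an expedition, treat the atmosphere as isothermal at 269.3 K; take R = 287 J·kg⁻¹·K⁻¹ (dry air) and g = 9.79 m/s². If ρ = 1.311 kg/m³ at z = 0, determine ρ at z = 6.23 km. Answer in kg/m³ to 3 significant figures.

Scale height: H = RT/g = 287 × 269.3 / 9.79 = 7894.7 m.
In an isothermal atmosphere, density decays like pressure: ρ = ρ₀ exp(−z/H).
z/H = 6230.0/7894.7 = 0.78914; exp(−0.78914) = 0.45424.
ρ = 1.311 × 0.45424 = 0.59551 kg/m³.

ρ ≈ 0.596 kg/m³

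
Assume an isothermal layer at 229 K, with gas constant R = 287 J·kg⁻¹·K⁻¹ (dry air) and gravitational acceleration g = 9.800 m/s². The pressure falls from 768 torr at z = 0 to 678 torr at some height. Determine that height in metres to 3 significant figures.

Scale height: H = RT/g = 287 × 229 / 9.800 = 6706.4 m.
Invert the barometric formula: z = H ln(P₀/P).
P₀/P = 768/678 = 1.1327; ln(1.1327) = 0.12460.
z = 6706.4 × 0.12460 = 835.62 m.

z ≈ 836 m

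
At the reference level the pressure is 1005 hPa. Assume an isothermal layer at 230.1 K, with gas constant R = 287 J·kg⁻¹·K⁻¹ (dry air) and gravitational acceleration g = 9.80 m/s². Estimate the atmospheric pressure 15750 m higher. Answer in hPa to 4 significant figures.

P ≈ 97.07 hPa

Scale height: H = RT/g = 287 × 230.1 / 9.80 = 6738.6 m.
Barometric formula: P = P₀ exp(−z/H).
z/H = 15750/6738.6 = 2.3373; exp(−2.3373) = 0.096588.
P = 1005 × 0.096588 = 97.071 hPa.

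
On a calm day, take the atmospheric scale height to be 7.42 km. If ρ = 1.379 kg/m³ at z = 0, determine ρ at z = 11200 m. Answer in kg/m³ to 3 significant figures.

In an isothermal atmosphere, density decays like pressure: ρ = ρ₀ exp(−z/H).
z/H = 11200/7420.0 = 1.5094; exp(−1.5094) = 0.22104.
ρ = 1.379 × 0.22104 = 0.30481 kg/m³.

ρ ≈ 0.305 kg/m³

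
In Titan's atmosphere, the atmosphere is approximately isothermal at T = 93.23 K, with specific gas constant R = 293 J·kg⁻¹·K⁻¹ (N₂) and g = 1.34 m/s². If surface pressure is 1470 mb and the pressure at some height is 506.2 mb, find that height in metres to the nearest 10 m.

z ≈ 21730 m

Scale height: H = RT/g = 293 × 93.23 / 1.34 = 20385 m.
Invert the barometric formula: z = H ln(P₀/P).
P₀/P = 1470/506.2 = 2.9040; ln(2.9040) = 1.0661.
z = 20385 × 1.0661 = 21732 m.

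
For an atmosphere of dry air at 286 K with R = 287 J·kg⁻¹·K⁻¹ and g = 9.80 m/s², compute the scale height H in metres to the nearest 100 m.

The scale height of an isothermal atmosphere is H = RT/g.
H = 287 × 286 / 9.80 = 82082/9.80 = 8375.7 m.

H ≈ 8400 m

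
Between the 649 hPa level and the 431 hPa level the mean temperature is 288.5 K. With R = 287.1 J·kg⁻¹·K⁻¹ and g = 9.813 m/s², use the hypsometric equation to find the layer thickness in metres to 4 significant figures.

Δz ≈ 3455 m

Hypsometric equation: Δz = (R T̄/g) ln(P₁/P₂).
R T̄/g = 287.1 × 288.5 / 9.813 = 8440.7 m.
ln(649/431) = ln(1.5058) = 0.40932.
Δz = 8440.7 × 0.40932 = 3454.9 m.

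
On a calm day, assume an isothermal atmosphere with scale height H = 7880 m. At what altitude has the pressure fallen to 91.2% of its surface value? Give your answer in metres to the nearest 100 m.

z ≈ 700 m

Set P/P₀ = exp(−z/H) = 0.912, so z = −H ln(0.912).
−ln(0.912) = 0.092115; z = 7880.0 × 0.092115 = 725.87 m.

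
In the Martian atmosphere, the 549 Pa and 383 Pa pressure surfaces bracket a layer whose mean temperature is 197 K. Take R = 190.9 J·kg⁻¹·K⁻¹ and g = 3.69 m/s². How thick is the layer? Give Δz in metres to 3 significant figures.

Δz ≈ 3670 m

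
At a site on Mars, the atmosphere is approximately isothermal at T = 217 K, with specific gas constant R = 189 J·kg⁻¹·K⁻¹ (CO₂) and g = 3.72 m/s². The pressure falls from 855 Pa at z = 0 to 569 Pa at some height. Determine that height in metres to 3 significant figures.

z ≈ 4490 m

Scale height: H = RT/g = 189 × 217 / 3.72 = 11025 m.
Invert the barometric formula: z = H ln(P₀/P).
P₀/P = 855/569 = 1.5026; ln(1.5026) = 0.40720.
z = 11025 × 0.40720 = 4489.4 m.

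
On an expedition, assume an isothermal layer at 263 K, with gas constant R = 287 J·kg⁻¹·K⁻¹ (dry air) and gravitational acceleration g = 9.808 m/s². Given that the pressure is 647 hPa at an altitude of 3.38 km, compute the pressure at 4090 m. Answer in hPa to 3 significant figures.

P ≈ 590 hPa

Scale height: H = RT/g = 287 × 263 / 9.808 = 7695.9 m.
Between two levels, P₂ = P₁ exp(−Δz/H) with Δz = z₂ − z₁.
Δz = 4090.0 − 3380.0 = 710.00 m; Δz/H = 710.00/7695.9 = 0.092257.
P₂ = 647 × exp(−0.092257) = 647 × 0.91187 = 589.98 hPa.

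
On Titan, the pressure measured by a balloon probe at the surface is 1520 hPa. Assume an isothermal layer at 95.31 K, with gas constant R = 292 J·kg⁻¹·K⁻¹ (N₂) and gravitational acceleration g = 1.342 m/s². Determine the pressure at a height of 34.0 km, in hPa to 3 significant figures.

P ≈ 295 hPa

Scale height: H = RT/g = 292 × 95.31 / 1.342 = 20738 m.
Barometric formula: P = P₀ exp(−z/H).
z/H = 34000/20738 = 1.6395; exp(−1.6395) = 0.19408.
P = 1520 × 0.19408 = 295.00 hPa.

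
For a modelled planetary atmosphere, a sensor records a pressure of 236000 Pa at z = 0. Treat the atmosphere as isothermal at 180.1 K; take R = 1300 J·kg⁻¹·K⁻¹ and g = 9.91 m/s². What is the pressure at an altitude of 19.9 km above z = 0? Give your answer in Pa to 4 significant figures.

P ≈ 101600 Pa

Scale height: H = RT/g = 1300 × 180.1 / 9.91 = 23626 m.
Barometric formula: P = P₀ exp(−z/H).
z/H = 19900/23626 = 0.84229; exp(−0.84229) = 0.43072.
P = 236000 × 0.43072 = 101650 Pa.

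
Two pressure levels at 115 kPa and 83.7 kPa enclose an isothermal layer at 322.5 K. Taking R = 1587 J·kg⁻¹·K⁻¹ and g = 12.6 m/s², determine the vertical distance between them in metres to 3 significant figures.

Hypsometric equation: Δz = (R T̄/g) ln(P₁/P₂).
R T̄/g = 1587 × 322.5 / 12.6 = 40620 m.
ln(115/83.7) = ln(1.3740) = 0.31773.
Δz = 40620 × 0.31773 = 12906 m.

Δz ≈ 12900 m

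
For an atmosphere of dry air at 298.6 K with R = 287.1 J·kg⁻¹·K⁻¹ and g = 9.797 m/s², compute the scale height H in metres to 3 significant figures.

The scale height of an isothermal atmosphere is H = RT/g.
H = 287.1 × 298.6 / 9.797 = 85728/9.797 = 8750.4 m.

H ≈ 8750 m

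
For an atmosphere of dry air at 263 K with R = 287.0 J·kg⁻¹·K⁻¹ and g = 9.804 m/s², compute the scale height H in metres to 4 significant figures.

H ≈ 7699 m

The scale height of an isothermal atmosphere is H = RT/g.
H = 287.0 × 263 / 9.804 = 75481/9.804 = 7699.0 m.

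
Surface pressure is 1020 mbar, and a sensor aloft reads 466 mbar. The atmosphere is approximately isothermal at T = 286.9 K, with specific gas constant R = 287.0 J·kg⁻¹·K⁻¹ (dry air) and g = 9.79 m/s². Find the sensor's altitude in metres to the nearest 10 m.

Scale height: H = RT/g = 287.0 × 286.9 / 9.79 = 8410.7 m.
Invert the barometric formula: z = H ln(P₀/P).
P₀/P = 1020/466 = 2.1888; ln(2.1888) = 0.78335.
z = 8410.7 × 0.78335 = 6588.5 m.

z ≈ 6590 m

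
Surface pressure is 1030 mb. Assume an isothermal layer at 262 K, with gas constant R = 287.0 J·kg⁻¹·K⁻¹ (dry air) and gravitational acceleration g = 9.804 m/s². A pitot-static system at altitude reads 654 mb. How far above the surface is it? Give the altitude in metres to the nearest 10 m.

z ≈ 3480 m

Scale height: H = RT/g = 287.0 × 262 / 9.804 = 7669.7 m.
Invert the barometric formula: z = H ln(P₀/P).
P₀/P = 1030/654 = 1.5749; ln(1.5749) = 0.45419.
z = 7669.7 × 0.45419 = 3483.5 m.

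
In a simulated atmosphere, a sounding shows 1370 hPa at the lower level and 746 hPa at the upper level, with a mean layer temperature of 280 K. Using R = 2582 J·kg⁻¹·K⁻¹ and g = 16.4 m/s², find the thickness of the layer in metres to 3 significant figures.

Δz ≈ 26800 m

Hypsometric equation: Δz = (R T̄/g) ln(P₁/P₂).
R T̄/g = 2582 × 280 / 16.4 = 44083 m.
ln(1370/746) = ln(1.8365) = 0.60786.
Δz = 44083 × 0.60786 = 26796 m.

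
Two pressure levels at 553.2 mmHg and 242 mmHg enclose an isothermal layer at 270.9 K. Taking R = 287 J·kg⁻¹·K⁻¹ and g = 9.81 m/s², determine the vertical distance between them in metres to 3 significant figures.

Hypsometric equation: Δz = (R T̄/g) ln(P₁/P₂).
R T̄/g = 287 × 270.9 / 9.81 = 7925.4 m.
ln(553.2/242) = ln(2.2860) = 0.82680.
Δz = 7925.4 × 0.82680 = 6552.7 m.

Δz ≈ 6550 m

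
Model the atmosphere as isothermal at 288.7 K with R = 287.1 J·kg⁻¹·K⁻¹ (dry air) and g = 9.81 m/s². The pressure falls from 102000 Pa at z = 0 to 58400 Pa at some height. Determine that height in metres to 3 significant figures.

z ≈ 4710 m

Scale height: H = RT/g = 287.1 × 288.7 / 9.81 = 8449.1 m.
Invert the barometric formula: z = H ln(P₀/P).
P₀/P = 102000/58400 = 1.7466; ln(1.7466) = 0.55767.
z = 8449.1 × 0.55767 = 4711.8 m.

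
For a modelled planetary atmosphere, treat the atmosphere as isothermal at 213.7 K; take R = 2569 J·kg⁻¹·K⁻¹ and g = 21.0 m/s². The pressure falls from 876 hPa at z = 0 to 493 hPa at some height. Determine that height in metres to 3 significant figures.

Scale height: H = RT/g = 2569 × 213.7 / 21.0 = 26143 m.
Invert the barometric formula: z = H ln(P₀/P).
P₀/P = 876/493 = 1.7769; ln(1.7769) = 0.57487.
z = 26143 × 0.57487 = 15029 m.

z ≈ 15000 m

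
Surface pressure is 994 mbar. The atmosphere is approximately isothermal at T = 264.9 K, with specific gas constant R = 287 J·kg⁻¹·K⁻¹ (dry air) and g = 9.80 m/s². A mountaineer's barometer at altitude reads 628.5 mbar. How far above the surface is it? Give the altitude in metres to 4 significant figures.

z ≈ 3556 m

Scale height: H = RT/g = 287 × 264.9 / 9.80 = 7757.8 m.
Invert the barometric formula: z = H ln(P₀/P).
P₀/P = 994/628.5 = 1.5815; ln(1.5815) = 0.45837.
z = 7757.8 × 0.45837 = 3555.9 m.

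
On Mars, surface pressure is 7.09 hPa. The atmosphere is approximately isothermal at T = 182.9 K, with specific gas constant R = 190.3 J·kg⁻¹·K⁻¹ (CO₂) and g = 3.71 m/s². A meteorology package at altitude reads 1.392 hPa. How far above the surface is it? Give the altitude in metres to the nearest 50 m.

Scale height: H = RT/g = 190.3 × 182.9 / 3.71 = 9381.6 m.
Invert the barometric formula: z = H ln(P₀/P).
P₀/P = 7.09/1.392 = 5.0934; ln(5.0934) = 1.6279.
z = 9381.6 × 1.6279 = 15272 m.

z ≈ 15250 m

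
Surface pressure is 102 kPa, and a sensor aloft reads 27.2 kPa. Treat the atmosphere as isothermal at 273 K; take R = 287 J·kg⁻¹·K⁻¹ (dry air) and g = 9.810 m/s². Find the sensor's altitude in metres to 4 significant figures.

Scale height: H = RT/g = 287 × 273 / 9.810 = 7986.9 m.
Invert the barometric formula: z = H ln(P₀/P).
P₀/P = 102/27.2 = 3.7500; ln(3.7500) = 1.3218.
z = 7986.9 × 1.3218 = 10557 m.

z ≈ 10560 m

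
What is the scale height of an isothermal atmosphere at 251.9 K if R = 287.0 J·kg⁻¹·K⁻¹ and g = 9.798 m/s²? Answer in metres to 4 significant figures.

The scale height of an isothermal atmosphere is H = RT/g.
H = 287.0 × 251.9 / 9.798 = 72295/9.798 = 7378.5 m.

H ≈ 7379 m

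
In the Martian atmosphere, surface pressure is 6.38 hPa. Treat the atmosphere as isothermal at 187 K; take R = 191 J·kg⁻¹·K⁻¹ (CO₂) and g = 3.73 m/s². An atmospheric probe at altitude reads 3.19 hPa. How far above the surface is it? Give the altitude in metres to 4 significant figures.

z ≈ 6637 m

Scale height: H = RT/g = 191 × 187 / 3.73 = 9575.6 m.
Invert the barometric formula: z = H ln(P₀/P).
P₀/P = 6.38/3.19 = 2.0000; ln(2.0000) = 0.69315.
z = 9575.6 × 0.69315 = 6637.3 m.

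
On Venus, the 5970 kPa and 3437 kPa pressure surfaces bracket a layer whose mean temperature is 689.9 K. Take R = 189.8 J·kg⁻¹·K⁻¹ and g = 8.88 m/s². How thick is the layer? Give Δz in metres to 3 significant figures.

Hypsometric equation: Δz = (R T̄/g) ln(P₁/P₂).
R T̄/g = 189.8 × 689.9 / 8.88 = 14746 m.
ln(5970/3437) = ln(1.7370) = 0.55216.
Δz = 14746 × 0.55216 = 8142.2 m.

Δz ≈ 8140 m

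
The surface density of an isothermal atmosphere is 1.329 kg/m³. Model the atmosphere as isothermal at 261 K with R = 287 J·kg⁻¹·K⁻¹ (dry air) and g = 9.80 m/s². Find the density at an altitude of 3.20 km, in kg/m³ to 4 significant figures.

ρ ≈ 0.8744 kg/m³

Scale height: H = RT/g = 287 × 261 / 9.80 = 7643.6 m.
In an isothermal atmosphere, density decays like pressure: ρ = ρ₀ exp(−z/H).
z/H = 3200.0/7643.6 = 0.41865; exp(−0.41865) = 0.65793.
ρ = 1.329 × 0.65793 = 0.87439 kg/m³.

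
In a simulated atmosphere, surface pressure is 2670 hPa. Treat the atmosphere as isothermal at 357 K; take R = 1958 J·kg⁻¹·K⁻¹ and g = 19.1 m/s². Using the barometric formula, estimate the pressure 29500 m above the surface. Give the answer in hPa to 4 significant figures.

P ≈ 1192 hPa

Scale height: H = RT/g = 1958 × 357 / 19.1 = 36597 m.
Barometric formula: P = P₀ exp(−z/H).
z/H = 29500/36597 = 0.80608; exp(−0.80608) = 0.44661.
P = 2670 × 0.44661 = 1192.4 hPa.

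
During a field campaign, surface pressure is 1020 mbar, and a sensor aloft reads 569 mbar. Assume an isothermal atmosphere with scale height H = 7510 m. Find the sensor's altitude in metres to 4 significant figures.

Invert the barometric formula: z = H ln(P₀/P).
P₀/P = 1020/569 = 1.7926; ln(1.7926) = 0.58367.
z = 7510.0 × 0.58367 = 4383.4 m.

z ≈ 4383 m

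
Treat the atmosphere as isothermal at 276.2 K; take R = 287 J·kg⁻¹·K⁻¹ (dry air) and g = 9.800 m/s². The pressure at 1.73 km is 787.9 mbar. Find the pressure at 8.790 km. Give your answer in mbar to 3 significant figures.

P ≈ 329 mbar

Scale height: H = RT/g = 287 × 276.2 / 9.800 = 8088.7 m.
Between two levels, P₂ = P₁ exp(−Δz/H) with Δz = z₂ − z₁.
Δz = 8790.0 − 1730.0 = 7060.0 m; Δz/H = 7060.0/8088.7 = 0.87282.
P₂ = 787.9 × exp(−0.87282) = 787.9 × 0.41777 = 329.16 mbar.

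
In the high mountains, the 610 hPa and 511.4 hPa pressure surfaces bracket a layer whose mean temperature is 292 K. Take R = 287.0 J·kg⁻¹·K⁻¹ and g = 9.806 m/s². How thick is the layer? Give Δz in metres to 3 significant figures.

Hypsometric equation: Δz = (R T̄/g) ln(P₁/P₂).
R T̄/g = 287.0 × 292 / 9.806 = 8546.2 m.
ln(610/511.4) = ln(1.1928) = 0.17630.
Δz = 8546.2 × 0.17630 = 1506.7 m.

Δz ≈ 1510 m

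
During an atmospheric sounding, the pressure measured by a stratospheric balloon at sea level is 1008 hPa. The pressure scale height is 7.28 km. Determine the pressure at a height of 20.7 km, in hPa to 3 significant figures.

Barometric formula: P = P₀ exp(−z/H).
z/H = 20700/7280.0 = 2.8434; exp(−2.8434) = 0.058227.
P = 1008 × 0.058227 = 58.693 hPa.

P ≈ 58.7 hPa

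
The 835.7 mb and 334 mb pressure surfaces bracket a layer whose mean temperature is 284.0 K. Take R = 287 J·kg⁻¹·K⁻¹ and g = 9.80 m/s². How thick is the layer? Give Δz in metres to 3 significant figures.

Δz ≈ 7630 m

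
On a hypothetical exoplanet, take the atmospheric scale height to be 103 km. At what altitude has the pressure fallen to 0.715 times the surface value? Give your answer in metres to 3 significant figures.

z ≈ 34600 m

Set P/P₀ = exp(−z/H) = 0.715, so z = −H ln(0.715).
−ln(0.715) = 0.33547; z = 103000 × 0.33547 = 34553 m.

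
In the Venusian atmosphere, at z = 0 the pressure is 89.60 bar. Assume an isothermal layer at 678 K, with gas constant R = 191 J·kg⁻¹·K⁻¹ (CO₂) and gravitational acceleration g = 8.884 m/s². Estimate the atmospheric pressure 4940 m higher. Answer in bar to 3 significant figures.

P ≈ 63.8 bar

Scale height: H = RT/g = 191 × 678 / 8.884 = 14577 m.
Barometric formula: P = P₀ exp(−z/H).
z/H = 4940.0/14577 = 0.33889; exp(−0.33889) = 0.71256.
P = 89.60 × 0.71256 = 63.845 bar.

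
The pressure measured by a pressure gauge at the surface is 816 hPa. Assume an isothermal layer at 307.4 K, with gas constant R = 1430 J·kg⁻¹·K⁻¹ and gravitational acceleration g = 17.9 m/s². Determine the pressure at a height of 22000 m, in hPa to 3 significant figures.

P ≈ 333 hPa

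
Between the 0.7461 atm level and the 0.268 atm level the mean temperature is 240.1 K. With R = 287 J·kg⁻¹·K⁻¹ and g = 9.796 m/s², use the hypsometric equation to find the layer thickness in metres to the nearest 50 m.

Hypsometric equation: Δz = (R T̄/g) ln(P₁/P₂).
R T̄/g = 287 × 240.1 / 9.796 = 7034.4 m.
ln(0.7461/0.268) = ln(2.7840) = 1.0239.
Δz = 7034.4 × 1.0239 = 7202.5 m.

Δz ≈ 7200 m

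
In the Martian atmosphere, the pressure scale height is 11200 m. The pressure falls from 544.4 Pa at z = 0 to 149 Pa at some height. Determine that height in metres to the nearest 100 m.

Invert the barometric formula: z = H ln(P₀/P).
P₀/P = 544.4/149 = 3.6537; ln(3.6537) = 1.2957.
z = 11200 × 1.2957 = 14512 m.

z ≈ 14500 m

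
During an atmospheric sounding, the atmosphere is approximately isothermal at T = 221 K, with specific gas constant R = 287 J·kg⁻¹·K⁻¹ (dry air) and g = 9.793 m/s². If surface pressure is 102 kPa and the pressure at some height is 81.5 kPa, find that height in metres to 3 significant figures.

z ≈ 1450 m

Scale height: H = RT/g = 287 × 221 / 9.793 = 6476.8 m.
Invert the barometric formula: z = H ln(P₀/P).
P₀/P = 102/81.5 = 1.2515; ln(1.2515) = 0.22434.
z = 6476.8 × 0.22434 = 1453.0 m.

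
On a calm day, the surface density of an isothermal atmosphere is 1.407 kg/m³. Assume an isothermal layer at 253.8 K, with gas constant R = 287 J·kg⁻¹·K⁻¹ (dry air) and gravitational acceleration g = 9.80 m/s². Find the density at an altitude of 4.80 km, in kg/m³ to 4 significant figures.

Scale height: H = RT/g = 287 × 253.8 / 9.80 = 7432.7 m.
In an isothermal atmosphere, density decays like pressure: ρ = ρ₀ exp(−z/H).
z/H = 4800.0/7432.7 = 0.64579; exp(−0.64579) = 0.52425.
ρ = 1.407 × 0.52425 = 0.73762 kg/m³.

ρ ≈ 0.7376 kg/m³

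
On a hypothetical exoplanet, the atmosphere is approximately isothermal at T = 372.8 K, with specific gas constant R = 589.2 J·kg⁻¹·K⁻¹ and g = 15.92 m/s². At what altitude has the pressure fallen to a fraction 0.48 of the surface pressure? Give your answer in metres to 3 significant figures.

Scale height: H = RT/g = 589.2 × 372.8 / 15.92 = 13797 m.
Set P/P₀ = exp(−z/H) = 0.48, so z = −H ln(0.48).
−ln(0.48) = 0.73397; z = 13797 × 0.73397 = 10127 m.

z ≈ 10100 m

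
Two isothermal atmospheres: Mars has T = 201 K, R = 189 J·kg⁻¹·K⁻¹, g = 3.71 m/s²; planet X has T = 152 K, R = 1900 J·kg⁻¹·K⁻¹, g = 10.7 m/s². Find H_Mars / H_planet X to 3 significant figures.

H_Mars/H_planet X ≈ 0.379

H = RT/g for each body.
H_Mars = 189 × 201 / 3.71 = 10240 m.
H_planet X = 1900 × 152 / 10.7 = 26991 m.
H_Mars/H_planet X = 10240/26991 = 0.37939.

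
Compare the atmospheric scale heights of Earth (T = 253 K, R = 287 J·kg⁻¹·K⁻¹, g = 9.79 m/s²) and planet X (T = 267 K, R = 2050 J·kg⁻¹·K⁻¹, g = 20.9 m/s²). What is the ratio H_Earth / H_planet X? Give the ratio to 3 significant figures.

H = RT/g for each body.
H_Earth = 287 × 253 / 9.79 = 7416.9 m.
H_planet X = 2050 × 267 / 20.9 = 26189 m.
H_Earth/H_planet X = 7416.9/26189 = 0.28321.

H_Earth/H_planet X ≈ 0.283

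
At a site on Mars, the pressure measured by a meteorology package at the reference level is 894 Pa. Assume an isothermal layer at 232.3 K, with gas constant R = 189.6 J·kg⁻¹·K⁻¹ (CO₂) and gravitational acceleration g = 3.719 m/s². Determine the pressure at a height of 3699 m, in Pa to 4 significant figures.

P ≈ 654.2 Pa

Scale height: H = RT/g = 189.6 × 232.3 / 3.719 = 11843 m.
Barometric formula: P = P₀ exp(−z/H).
z/H = 3699.0/11843 = 0.31234; exp(−0.31234) = 0.73173.
P = 894 × 0.73173 = 654.17 Pa.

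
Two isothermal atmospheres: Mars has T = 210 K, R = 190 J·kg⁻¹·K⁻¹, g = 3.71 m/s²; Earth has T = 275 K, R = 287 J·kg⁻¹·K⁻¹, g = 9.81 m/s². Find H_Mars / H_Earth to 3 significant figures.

H_Mars/H_Earth ≈ 1.34

H = RT/g for each body.
H_Mars = 190 × 210 / 3.71 = 10755 m.
H_Earth = 287 × 275 / 9.81 = 8045.4 m.
H_Mars/H_Earth = 10755/8045.4 = 1.3368.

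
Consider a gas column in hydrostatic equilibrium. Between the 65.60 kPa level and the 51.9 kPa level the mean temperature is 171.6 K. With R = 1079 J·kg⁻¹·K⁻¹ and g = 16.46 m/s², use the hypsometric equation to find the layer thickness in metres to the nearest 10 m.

Δz ≈ 2640 m

Hypsometric equation: Δz = (R T̄/g) ln(P₁/P₂).
R T̄/g = 1079 × 171.6 / 16.46 = 11249 m.
ln(65.60/51.9) = ln(1.2640) = 0.23428.
Δz = 11249 × 0.23428 = 2635.4 m.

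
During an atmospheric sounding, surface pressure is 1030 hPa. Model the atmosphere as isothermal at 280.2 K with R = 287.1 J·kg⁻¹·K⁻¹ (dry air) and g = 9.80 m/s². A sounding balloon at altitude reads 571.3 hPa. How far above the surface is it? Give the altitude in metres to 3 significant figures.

Scale height: H = RT/g = 287.1 × 280.2 / 9.80 = 8208.7 m.
Invert the barometric formula: z = H ln(P₀/P).
P₀/P = 1030/571.3 = 1.8029; ln(1.8029) = 0.58940.
z = 8208.7 × 0.58940 = 4838.2 m.

z ≈ 4840 m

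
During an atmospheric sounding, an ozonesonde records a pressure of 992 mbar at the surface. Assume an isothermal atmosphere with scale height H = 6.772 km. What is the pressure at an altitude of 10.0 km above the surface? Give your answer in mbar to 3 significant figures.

Barometric formula: P = P₀ exp(−z/H).
z/H = 10000/6772.0 = 1.4767; exp(−1.4767) = 0.22839.
P = 992 × 0.22839 = 226.56 mbar.

P ≈ 227 mbar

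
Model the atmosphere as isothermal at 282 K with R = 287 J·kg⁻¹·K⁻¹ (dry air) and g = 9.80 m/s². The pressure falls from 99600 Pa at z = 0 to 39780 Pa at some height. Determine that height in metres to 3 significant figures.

z ≈ 7580 m

Scale height: H = RT/g = 287 × 282 / 9.80 = 8258.6 m.
Invert the barometric formula: z = H ln(P₀/P).
P₀/P = 99600/39780 = 2.5038; ln(2.5038) = 0.91781.
z = 8258.6 × 0.91781 = 7579.8 m.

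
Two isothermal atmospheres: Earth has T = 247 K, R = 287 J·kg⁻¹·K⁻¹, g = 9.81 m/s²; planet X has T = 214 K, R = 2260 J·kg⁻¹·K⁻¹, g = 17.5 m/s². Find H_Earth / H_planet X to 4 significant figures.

H = RT/g for each body.
H_Earth = 287 × 247 / 9.81 = 7226.2 m.
H_planet X = 2260 × 214 / 17.5 = 27637 m.
H_Earth/H_planet X = 7226.2/27637 = 0.26147.

H_Earth/H_planet X ≈ 0.2615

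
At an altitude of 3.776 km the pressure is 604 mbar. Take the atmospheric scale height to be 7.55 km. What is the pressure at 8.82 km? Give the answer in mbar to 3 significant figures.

P ≈ 310 mbar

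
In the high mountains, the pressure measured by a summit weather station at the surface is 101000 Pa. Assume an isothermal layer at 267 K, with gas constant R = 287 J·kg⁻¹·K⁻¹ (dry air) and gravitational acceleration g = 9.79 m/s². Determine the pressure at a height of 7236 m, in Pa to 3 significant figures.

P ≈ 40100 Pa

Scale height: H = RT/g = 287 × 267 / 9.79 = 7827.3 m.
Barometric formula: P = P₀ exp(−z/H).
z/H = 7236.0/7827.3 = 0.92446; exp(−0.92446) = 0.39675.
P = 101000 × 0.39675 = 40072 Pa.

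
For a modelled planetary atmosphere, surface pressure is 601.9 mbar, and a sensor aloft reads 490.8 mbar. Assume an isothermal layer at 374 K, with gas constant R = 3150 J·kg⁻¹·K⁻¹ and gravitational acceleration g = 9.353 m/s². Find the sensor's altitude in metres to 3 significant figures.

z ≈ 25700 m

Scale height: H = RT/g = 3150 × 374 / 9.353 = 125960 m.
Invert the barometric formula: z = H ln(P₀/P).
P₀/P = 601.9/490.8 = 1.2264; ln(1.2264) = 0.20408.
z = 125960 × 0.20408 = 25706 m.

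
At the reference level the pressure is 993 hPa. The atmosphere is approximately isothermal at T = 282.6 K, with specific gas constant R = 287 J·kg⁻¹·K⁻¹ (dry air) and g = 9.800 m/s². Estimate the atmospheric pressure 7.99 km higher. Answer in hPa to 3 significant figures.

Scale height: H = RT/g = 287 × 282.6 / 9.800 = 8276.1 m.
Barometric formula: P = P₀ exp(−z/H).
z/H = 7990.0/8276.1 = 0.96543; exp(−0.96543) = 0.38082.
P = 993 × 0.38082 = 378.15 hPa.

P ≈ 378 hPa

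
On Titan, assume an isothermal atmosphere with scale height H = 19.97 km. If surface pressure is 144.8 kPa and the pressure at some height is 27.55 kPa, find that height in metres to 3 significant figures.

z ≈ 33100 m

Invert the barometric formula: z = H ln(P₀/P).
P₀/P = 144.8/27.55 = 5.2559; ln(5.2559) = 1.6594.
z = 19970 × 1.6594 = 33138 m.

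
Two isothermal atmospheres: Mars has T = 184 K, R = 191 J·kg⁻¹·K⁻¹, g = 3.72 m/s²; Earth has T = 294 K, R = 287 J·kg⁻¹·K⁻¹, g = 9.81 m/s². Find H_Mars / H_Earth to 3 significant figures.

H_Mars/H_Earth ≈ 1.10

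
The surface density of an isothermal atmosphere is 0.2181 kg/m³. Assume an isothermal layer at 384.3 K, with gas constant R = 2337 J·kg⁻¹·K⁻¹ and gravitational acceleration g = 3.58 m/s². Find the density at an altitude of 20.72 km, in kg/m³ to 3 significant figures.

ρ ≈ 0.201 kg/m³

Scale height: H = RT/g = 2337 × 384.3 / 3.58 = 250870 m.
In an isothermal atmosphere, density decays like pressure: ρ = ρ₀ exp(−z/H).
z/H = 20720/250870 = 0.082593; exp(−0.082593) = 0.92073.
ρ = 0.2181 × 0.92073 = 0.20081 kg/m³.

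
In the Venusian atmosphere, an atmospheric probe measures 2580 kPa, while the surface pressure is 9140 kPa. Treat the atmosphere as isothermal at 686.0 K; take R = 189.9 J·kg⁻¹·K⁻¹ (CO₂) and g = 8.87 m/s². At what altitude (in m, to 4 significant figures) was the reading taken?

z ≈ 18580 m

Scale height: H = RT/g = 189.9 × 686.0 / 8.87 = 14687 m.
Invert the barometric formula: z = H ln(P₀/P).
P₀/P = 9140/2580 = 3.5426; ln(3.5426) = 1.2649.
z = 14687 × 1.2649 = 18578 m.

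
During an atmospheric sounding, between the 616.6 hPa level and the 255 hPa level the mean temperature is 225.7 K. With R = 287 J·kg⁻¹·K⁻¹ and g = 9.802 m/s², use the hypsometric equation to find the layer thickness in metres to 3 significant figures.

Hypsometric equation: Δz = (R T̄/g) ln(P₁/P₂).
R T̄/g = 287 × 225.7 / 9.802 = 6608.4 m.
ln(616.6/255) = ln(2.4180) = 0.88294.
Δz = 6608.4 × 0.88294 = 5834.8 m.

Δz ≈ 5830 m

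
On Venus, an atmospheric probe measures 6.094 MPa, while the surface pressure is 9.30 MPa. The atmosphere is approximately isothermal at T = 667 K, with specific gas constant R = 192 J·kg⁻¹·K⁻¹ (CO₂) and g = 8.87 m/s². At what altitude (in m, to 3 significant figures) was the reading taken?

z ≈ 6100 m

Scale height: H = RT/g = 192 × 667 / 8.87 = 14438 m.
Invert the barometric formula: z = H ln(P₀/P).
P₀/P = 9.30/6.094 = 1.5261; ln(1.5261) = 0.42272.
z = 14438 × 0.42272 = 6103.2 m.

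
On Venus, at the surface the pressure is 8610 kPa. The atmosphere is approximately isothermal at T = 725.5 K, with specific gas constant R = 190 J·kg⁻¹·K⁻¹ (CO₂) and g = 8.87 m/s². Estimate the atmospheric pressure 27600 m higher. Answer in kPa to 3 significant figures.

P ≈ 1460 kPa

Scale height: H = RT/g = 190 × 725.5 / 8.87 = 15541 m.
Barometric formula: P = P₀ exp(−z/H).
z/H = 27600/15541 = 1.7759; exp(−1.7759) = 0.16933.
P = 8610 × 0.16933 = 1457.9 kPa.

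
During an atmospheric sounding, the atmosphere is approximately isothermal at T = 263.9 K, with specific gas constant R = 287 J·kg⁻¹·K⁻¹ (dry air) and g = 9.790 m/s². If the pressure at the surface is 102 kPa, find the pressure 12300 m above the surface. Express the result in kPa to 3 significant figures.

Scale height: H = RT/g = 287 × 263.9 / 9.790 = 7736.4 m.
Barometric formula: P = P₀ exp(−z/H).
z/H = 12300/7736.4 = 1.5899; exp(−1.5899) = 0.20395.
P = 102 × 0.20395 = 20.803 kPa.

P ≈ 20.8 kPa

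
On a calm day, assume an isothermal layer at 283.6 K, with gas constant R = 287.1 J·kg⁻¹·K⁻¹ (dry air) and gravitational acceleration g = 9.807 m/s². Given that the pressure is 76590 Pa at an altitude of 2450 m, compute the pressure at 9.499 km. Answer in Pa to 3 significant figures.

P ≈ 32800 Pa

Scale height: H = RT/g = 287.1 × 283.6 / 9.807 = 8302.4 m.
Between two levels, P₂ = P₁ exp(−Δz/H) with Δz = z₂ − z₁.
Δz = 9499.0 − 2450.0 = 7049.0 m; Δz/H = 7049.0/8302.4 = 0.84903.
P₂ = 76590 × exp(−0.84903) = 76590 × 0.42783 = 32767 Pa.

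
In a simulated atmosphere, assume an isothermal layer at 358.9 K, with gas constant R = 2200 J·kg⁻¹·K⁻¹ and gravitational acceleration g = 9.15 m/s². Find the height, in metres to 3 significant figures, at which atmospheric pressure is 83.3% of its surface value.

z ≈ 15800 m

Scale height: H = RT/g = 2200 × 358.9 / 9.15 = 86293 m.
Set P/P₀ = exp(−z/H) = 0.833, so z = −H ln(0.833).
−ln(0.833) = 0.18272; z = 86293 × 0.18272 = 15767 m.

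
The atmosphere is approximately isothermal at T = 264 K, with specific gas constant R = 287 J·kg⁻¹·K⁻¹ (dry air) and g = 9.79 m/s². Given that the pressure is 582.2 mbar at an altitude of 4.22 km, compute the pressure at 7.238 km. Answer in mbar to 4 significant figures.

P ≈ 394.2 mbar

Scale height: H = RT/g = 287 × 264 / 9.79 = 7739.3 m.
Between two levels, P₂ = P₁ exp(−Δz/H) with Δz = z₂ − z₁.
Δz = 7238.0 − 4220.0 = 3018.0 m; Δz/H = 3018.0/7739.3 = 0.38996.
P₂ = 582.2 × exp(−0.38996) = 582.2 × 0.67708 = 394.20 mbar.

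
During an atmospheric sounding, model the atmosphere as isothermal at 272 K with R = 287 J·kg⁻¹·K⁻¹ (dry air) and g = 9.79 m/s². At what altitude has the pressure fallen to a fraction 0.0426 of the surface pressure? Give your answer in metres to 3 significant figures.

z ≈ 25200 m

Scale height: H = RT/g = 287 × 272 / 9.79 = 7973.9 m.
Set P/P₀ = exp(−z/H) = 0.0426, so z = −H ln(0.0426).
−ln(0.0426) = 3.1559; z = 7973.9 × 3.1559 = 25165 m.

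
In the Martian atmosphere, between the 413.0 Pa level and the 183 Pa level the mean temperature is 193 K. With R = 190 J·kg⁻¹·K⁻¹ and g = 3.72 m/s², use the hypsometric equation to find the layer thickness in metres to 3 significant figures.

Hypsometric equation: Δz = (R T̄/g) ln(P₁/P₂).
R T̄/g = 190 × 193 / 3.72 = 9857.5 m.
ln(413.0/183) = ln(2.2568) = 0.81395.
Δz = 9857.5 × 0.81395 = 8023.5 m.

Δz ≈ 8020 m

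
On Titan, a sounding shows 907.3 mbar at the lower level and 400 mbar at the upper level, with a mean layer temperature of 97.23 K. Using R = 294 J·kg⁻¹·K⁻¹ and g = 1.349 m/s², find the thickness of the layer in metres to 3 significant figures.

Δz ≈ 17400 m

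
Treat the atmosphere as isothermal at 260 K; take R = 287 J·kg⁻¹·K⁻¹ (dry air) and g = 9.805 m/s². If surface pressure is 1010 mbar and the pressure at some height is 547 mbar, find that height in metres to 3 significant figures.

Scale height: H = RT/g = 287 × 260 / 9.805 = 7610.4 m.
Invert the barometric formula: z = H ln(P₀/P).
P₀/P = 1010/547 = 1.8464; ln(1.8464) = 0.61324.
z = 7610.4 × 0.61324 = 4667.0 m.

z ≈ 4670 m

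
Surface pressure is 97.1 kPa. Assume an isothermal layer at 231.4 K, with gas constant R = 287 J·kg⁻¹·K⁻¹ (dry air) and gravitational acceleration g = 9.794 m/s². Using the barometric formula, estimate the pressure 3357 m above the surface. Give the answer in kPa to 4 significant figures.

P ≈ 59.19 kPa

Scale height: H = RT/g = 287 × 231.4 / 9.794 = 6780.9 m.
Barometric formula: P = P₀ exp(−z/H).
z/H = 3357.0/6780.9 = 0.49507; exp(−0.49507) = 0.60953.
P = 97.1 × 0.60953 = 59.185 kPa.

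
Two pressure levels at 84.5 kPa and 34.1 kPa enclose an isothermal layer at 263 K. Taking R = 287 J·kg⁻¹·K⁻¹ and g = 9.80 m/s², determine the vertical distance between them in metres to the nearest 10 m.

Δz ≈ 6990 m

Hypsometric equation: Δz = (R T̄/g) ln(P₁/P₂).
R T̄/g = 287 × 263 / 9.80 = 7702.1 m.
ln(84.5/34.1) = ln(2.4780) = 0.90745.
Δz = 7702.1 × 0.90745 = 6989.3 m.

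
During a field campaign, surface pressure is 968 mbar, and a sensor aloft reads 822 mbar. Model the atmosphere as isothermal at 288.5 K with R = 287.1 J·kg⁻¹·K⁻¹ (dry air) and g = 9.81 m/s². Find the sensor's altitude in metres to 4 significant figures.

Scale height: H = RT/g = 287.1 × 288.5 / 9.81 = 8443.3 m.
Invert the barometric formula: z = H ln(P₀/P).
P₀/P = 968/822 = 1.1776; ln(1.1776) = 0.16348.
z = 8443.3 × 0.16348 = 1380.3 m.

z ≈ 1380 m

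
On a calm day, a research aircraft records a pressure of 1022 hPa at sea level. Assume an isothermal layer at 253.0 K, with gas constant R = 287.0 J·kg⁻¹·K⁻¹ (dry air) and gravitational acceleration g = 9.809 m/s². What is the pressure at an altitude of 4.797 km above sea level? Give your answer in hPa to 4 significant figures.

Scale height: H = RT/g = 287.0 × 253.0 / 9.809 = 7402.5 m.
Barometric formula: P = P₀ exp(−z/H).
z/H = 4797.0/7402.5 = 0.64802; exp(−0.64802) = 0.52308.
P = 1022 × 0.52308 = 534.59 hPa.

P ≈ 534.6 hPa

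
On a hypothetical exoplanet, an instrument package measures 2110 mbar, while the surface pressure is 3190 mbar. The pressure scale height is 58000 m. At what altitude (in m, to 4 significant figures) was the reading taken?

Invert the barometric formula: z = H ln(P₀/P).
P₀/P = 3190/2110 = 1.5118; ln(1.5118) = 0.41330.
z = 58000 × 0.41330 = 23971 m.

z ≈ 23970 m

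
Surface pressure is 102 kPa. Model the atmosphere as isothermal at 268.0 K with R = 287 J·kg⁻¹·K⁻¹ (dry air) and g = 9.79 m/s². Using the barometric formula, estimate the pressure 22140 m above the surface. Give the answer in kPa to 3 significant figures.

Scale height: H = RT/g = 287 × 268.0 / 9.79 = 7856.6 m.
Barometric formula: P = P₀ exp(−z/H).
z/H = 22140/7856.6 = 2.8180; exp(−2.8180) = 0.059725.
P = 102 × 0.059725 = 6.0919 kPa.

P ≈ 6.09 kPa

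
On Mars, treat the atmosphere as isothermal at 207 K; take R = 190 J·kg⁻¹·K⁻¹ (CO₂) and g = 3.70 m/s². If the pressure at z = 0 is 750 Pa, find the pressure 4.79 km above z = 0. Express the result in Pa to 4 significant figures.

Scale height: H = RT/g = 190 × 207 / 3.70 = 10630 m.
Barometric formula: P = P₀ exp(−z/H).
z/H = 4790.0/10630 = 0.45061; exp(−0.45061) = 0.63724.
P = 750 × 0.63724 = 477.93 Pa.

P ≈ 477.9 Pa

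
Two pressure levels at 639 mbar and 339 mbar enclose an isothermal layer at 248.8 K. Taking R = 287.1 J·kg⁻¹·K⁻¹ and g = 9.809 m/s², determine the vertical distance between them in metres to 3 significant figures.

Hypsometric equation: Δz = (R T̄/g) ln(P₁/P₂).
R T̄/g = 287.1 × 248.8 / 9.809 = 7282.1 m.
ln(639/339) = ln(1.8850) = 0.63393.
Δz = 7282.1 × 0.63393 = 4616.3 m.

Δz ≈ 4620 m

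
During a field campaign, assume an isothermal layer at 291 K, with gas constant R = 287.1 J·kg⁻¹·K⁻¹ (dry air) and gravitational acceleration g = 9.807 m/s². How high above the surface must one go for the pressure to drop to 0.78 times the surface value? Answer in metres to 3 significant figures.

z ≈ 2120 m

Scale height: H = RT/g = 287.1 × 291 / 9.807 = 8519.0 m.
Set P/P₀ = exp(−z/H) = 0.78, so z = −H ln(0.78).
−ln(0.78) = 0.24846; z = 8519.0 × 0.24846 = 2116.6 m.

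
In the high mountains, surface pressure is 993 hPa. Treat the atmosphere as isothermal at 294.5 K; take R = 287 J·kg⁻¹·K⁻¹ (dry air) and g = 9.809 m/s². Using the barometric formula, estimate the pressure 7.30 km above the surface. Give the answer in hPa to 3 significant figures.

Scale height: H = RT/g = 287 × 294.5 / 9.809 = 8616.7 m.
Barometric formula: P = P₀ exp(−z/H).
z/H = 7300.0/8616.7 = 0.84719; exp(−0.84719) = 0.42862.
P = 993 × 0.42862 = 425.62 hPa.

P ≈ 426 hPa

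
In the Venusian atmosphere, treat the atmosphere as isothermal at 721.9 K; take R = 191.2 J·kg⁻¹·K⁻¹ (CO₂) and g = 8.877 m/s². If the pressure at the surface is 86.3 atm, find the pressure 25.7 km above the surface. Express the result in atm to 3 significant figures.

Scale height: H = RT/g = 191.2 × 721.9 / 8.877 = 15549 m.
Barometric formula: P = P₀ exp(−z/H).
z/H = 25700/15549 = 1.6528; exp(−1.6528) = 0.19151.
P = 86.3 × 0.19151 = 16.527 atm.

P ≈ 16.5 atm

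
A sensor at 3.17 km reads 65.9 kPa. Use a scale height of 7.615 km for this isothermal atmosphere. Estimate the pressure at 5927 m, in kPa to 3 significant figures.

P ≈ 45.9 kPa

Between two levels, P₂ = P₁ exp(−Δz/H) with Δz = z₂ − z₁.
Δz = 5927.0 − 3170.0 = 2757.0 m; Δz/H = 2757.0/7615.0 = 0.36205.
P₂ = 65.9 × exp(−0.36205) = 65.9 × 0.69625 = 45.883 kPa.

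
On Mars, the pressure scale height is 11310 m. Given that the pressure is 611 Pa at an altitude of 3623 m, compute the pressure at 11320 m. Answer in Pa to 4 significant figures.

P ≈ 309.4 Pa

Between two levels, P₂ = P₁ exp(−Δz/H) with Δz = z₂ − z₁.
Δz = 11320 − 3623.0 = 7697.0 m; Δz/H = 7697.0/11310 = 0.68055.
P₂ = 611 × exp(−0.68055) = 611 × 0.50634 = 309.37 Pa.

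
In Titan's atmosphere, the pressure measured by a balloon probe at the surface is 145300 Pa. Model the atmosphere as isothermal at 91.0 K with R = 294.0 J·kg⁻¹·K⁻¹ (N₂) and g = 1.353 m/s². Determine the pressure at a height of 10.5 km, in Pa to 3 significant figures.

P ≈ 85400 Pa

Scale height: H = RT/g = 294.0 × 91.0 / 1.353 = 19774 m.
Barometric formula: P = P₀ exp(−z/H).
z/H = 10500/19774 = 0.53100; exp(−0.53100) = 0.58802.
P = 145300 × 0.58802 = 85439 Pa.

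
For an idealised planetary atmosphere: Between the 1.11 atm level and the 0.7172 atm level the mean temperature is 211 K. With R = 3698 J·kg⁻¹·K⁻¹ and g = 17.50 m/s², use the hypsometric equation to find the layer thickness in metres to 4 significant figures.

Δz ≈ 19470 m

Hypsometric equation: Δz = (R T̄/g) ln(P₁/P₂).
R T̄/g = 3698 × 211 / 17.50 = 44587 m.
ln(1.11/0.7172) = ln(1.5477) = 0.43677.
Δz = 44587 × 0.43677 = 19474 m.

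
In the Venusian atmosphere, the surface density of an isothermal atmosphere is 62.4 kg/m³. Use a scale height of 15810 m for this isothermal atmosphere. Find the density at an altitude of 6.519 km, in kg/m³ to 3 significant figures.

ρ ≈ 41.3 kg/m³

In an isothermal atmosphere, density decays like pressure: ρ = ρ₀ exp(−z/H).
z/H = 6519.0/15810 = 0.41233; exp(−0.41233) = 0.66211.
ρ = 62.4 × 0.66211 = 41.316 kg/m³.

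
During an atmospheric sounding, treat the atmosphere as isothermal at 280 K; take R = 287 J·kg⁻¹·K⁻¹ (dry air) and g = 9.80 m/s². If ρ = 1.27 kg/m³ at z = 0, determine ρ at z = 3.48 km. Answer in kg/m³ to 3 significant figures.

Scale height: H = RT/g = 287 × 280 / 9.80 = 8200.0 m.
In an isothermal atmosphere, density decays like pressure: ρ = ρ₀ exp(−z/H).
z/H = 3480.0/8200.0 = 0.42439; exp(−0.42439) = 0.65417.
ρ = 1.27 × 0.65417 = 0.83080 kg/m³.

ρ ≈ 0.831 kg/m³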